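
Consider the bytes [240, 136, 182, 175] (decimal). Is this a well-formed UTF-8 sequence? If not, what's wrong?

invalid (overlong encoding)

Leading byte 0xF0 = 11110000 → 4-byte form.
Continuation bytes all match 10xxxxxx. Payload decodes to 0x8DAF.
But 0x8DAF < 0x10000, the minimum for a 4-byte sequence — this is an overlong encoding.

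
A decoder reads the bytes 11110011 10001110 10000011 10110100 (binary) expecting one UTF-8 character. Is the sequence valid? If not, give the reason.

valid

Leading byte 0xF3 = 11110011 → 4-byte form.
Continuation bytes 0x8E=10001110, 0x83=10000011, 0xB4=10110100 all match 10xxxxxx.
Decoded value 0xCE0F4 is ≥ 0x10000 (shortest form) and not a surrogate.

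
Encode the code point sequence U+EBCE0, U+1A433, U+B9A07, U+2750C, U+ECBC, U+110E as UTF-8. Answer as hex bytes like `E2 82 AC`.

U+EBCE0: 4-byte form → F3 AB B3 A0.
U+1A433: 4-byte form → F0 9A 90 B3.
U+B9A07: 4-byte form → F2 B9 A8 87.
U+2750C: 4-byte form → F0 A7 94 8C.
U+ECBC: 3-byte form → EE B2 BC.
U+110E: 3-byte form → E1 84 8E.
Concatenated (22 bytes): F3 AB B3 A0 F0 9A 90 B3 F2 B9 A8 87 F0 A7 94 8C EE B2 BC E1 84 8E.

F3 AB B3 A0 F0 9A 90 B3 F2 B9 A8 87 F0 A7 94 8C EE B2 BC E1 84 8E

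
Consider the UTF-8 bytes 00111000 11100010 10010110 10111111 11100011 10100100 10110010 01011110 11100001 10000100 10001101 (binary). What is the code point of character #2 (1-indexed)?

U+25BF

Offset 0: leading byte 0x38 = 00111000 → 1-byte char #1 = 38.
Offset 1: leading byte 0xE2 = 11100010 → 3-byte char #2 = E2 96 BF.
Leading byte 0xE2 = 11100010 matches 1110xxxx → 3-byte sequence.
Byte 1: 0xE2 = 11100010, payload 0010 (4 bits).
Byte 2: 0x96 = 10010110 (10xxxxxx ✓), payload 010110.
Byte 3: 0xBF = 10111111 (10xxxxxx ✓), payload 111111.
Concatenate: 0010010110111111 = 0x25BF (16 bits → U+25BF).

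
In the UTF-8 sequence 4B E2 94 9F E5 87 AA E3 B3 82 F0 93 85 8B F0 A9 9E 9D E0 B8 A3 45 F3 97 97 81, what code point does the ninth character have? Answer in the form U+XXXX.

Offset 0: leading byte 0x4B = 01001011 → 1-byte char #1 = 4B.
Offset 1: leading byte 0xE2 = 11100010 → 3-byte char #2 = E2 94 9F.
Offset 4: leading byte 0xE5 = 11100101 → 3-byte char #3 = E5 87 AA.
Offset 7: leading byte 0xE3 = 11100011 → 3-byte char #4 = E3 B3 82.
Offset 10: leading byte 0xF0 = 11110000 → 4-byte char #5 = F0 93 85 8B.
Offset 14: leading byte 0xF0 = 11110000 → 4-byte char #6 = F0 A9 9E 9D.
Offset 18: leading byte 0xE0 = 11100000 → 3-byte char #7 = E0 B8 A3.
Offset 21: leading byte 0x45 = 01000101 → 1-byte char #8 = 45.
Offset 22: leading byte 0xF3 = 11110011 → 4-byte char #9 = F3 97 97 81.
Leading byte 0xF3 = 11110011 matches 11110xxx → 4-byte sequence.
Byte 1: 0xF3 = 11110011, payload 011 (3 bits).
Byte 2: 0x97 = 10010111 (10xxxxxx ✓), payload 010111.
Byte 3: 0x97 = 10010111 (10xxxxxx ✓), payload 010111.
Byte 4: 0x81 = 10000001 (10xxxxxx ✓), payload 000001.
Concatenate: 011010111010111000001 = 0xD75C1 (21 bits → U+D75C1).

U+D75C1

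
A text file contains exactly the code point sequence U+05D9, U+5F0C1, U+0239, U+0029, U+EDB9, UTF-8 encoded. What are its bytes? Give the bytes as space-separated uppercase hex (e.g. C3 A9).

U+05D9: 2-byte form → D7 99.
U+5F0C1: 4-byte form → F1 9F 83 81.
U+0239: 2-byte form → C8 B9.
U+0029: 1-byte form → 29.
U+EDB9: 3-byte form → EE B6 B9.
Concatenated (12 bytes): D7 99 F1 9F 83 81 C8 B9 29 EE B6 B9.

D7 99 F1 9F 83 81 C8 B9 29 EE B6 B9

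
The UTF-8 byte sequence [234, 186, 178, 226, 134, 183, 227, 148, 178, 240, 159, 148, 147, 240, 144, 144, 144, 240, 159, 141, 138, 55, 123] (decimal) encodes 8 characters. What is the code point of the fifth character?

U+10410

Offset 0: leading byte 0xEA = 11101010 → 3-byte char #1 = EA BA B2.
Offset 3: leading byte 0xE2 = 11100010 → 3-byte char #2 = E2 86 B7.
Offset 6: leading byte 0xE3 = 11100011 → 3-byte char #3 = E3 94 B2.
Offset 9: leading byte 0xF0 = 11110000 → 4-byte char #4 = F0 9F 94 93.
Offset 13: leading byte 0xF0 = 11110000 → 4-byte char #5 = F0 90 90 90.
Leading byte 0xF0 = 11110000 matches 11110xxx → 4-byte sequence.
Byte 1: 0xF0 = 11110000, payload 000 (3 bits).
Byte 2: 0x90 = 10010000 (10xxxxxx ✓), payload 010000.
Byte 3: 0x90 = 10010000 (10xxxxxx ✓), payload 010000.
Byte 4: 0x90 = 10010000 (10xxxxxx ✓), payload 010000.
Concatenate: 000010000010000010000 = 0x10410 (21 bits → U+10410).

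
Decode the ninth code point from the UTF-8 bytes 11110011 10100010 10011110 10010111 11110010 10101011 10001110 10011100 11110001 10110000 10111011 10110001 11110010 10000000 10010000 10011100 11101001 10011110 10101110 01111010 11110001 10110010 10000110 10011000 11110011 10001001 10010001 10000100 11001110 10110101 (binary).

U+03B5

Offset 0: leading byte 0xF3 = 11110011 → 4-byte char #1 = F3 A2 9E 97.
Offset 4: leading byte 0xF2 = 11110010 → 4-byte char #2 = F2 AB 8E 9C.
Offset 8: leading byte 0xF1 = 11110001 → 4-byte char #3 = F1 B0 BB B1.
Offset 12: leading byte 0xF2 = 11110010 → 4-byte char #4 = F2 80 90 9C.
Offset 16: leading byte 0xE9 = 11101001 → 3-byte char #5 = E9 9E AE.
Offset 19: leading byte 0x7A = 01111010 → 1-byte char #6 = 7A.
Offset 20: leading byte 0xF1 = 11110001 → 4-byte char #7 = F1 B2 86 98.
Offset 24: leading byte 0xF3 = 11110011 → 4-byte char #8 = F3 89 91 84.
Offset 28: leading byte 0xCE = 11001110 → 2-byte char #9 = CE B5.
Leading byte 0xCE = 11001110 matches 110xxxxx → 2-byte sequence.
Byte 1: 0xCE = 11001110, payload 01110 (5 bits).
Byte 2: 0xB5 = 10110101 (10xxxxxx ✓), payload 110101.
Concatenate: 01110110101 = 0x3B5 (11 bits → U+03B5).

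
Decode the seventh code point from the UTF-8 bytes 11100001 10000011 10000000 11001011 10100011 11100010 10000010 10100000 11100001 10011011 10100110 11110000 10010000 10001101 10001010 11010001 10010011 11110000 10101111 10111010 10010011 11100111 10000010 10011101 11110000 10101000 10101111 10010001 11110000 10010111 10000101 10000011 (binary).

U+2FE93

Offset 0: leading byte 0xE1 = 11100001 → 3-byte char #1 = E1 83 80.
Offset 3: leading byte 0xCB = 11001011 → 2-byte char #2 = CB A3.
Offset 5: leading byte 0xE2 = 11100010 → 3-byte char #3 = E2 82 A0.
Offset 8: leading byte 0xE1 = 11100001 → 3-byte char #4 = E1 9B A6.
Offset 11: leading byte 0xF0 = 11110000 → 4-byte char #5 = F0 90 8D 8A.
Offset 15: leading byte 0xD1 = 11010001 → 2-byte char #6 = D1 93.
Offset 17: leading byte 0xF0 = 11110000 → 4-byte char #7 = F0 AF BA 93.
Leading byte 0xF0 = 11110000 matches 11110xxx → 4-byte sequence.
Byte 1: 0xF0 = 11110000, payload 000 (3 bits).
Byte 2: 0xAF = 10101111 (10xxxxxx ✓), payload 101111.
Byte 3: 0xBA = 10111010 (10xxxxxx ✓), payload 111010.
Byte 4: 0x93 = 10010011 (10xxxxxx ✓), payload 010011.
Concatenate: 000101111111010010011 = 0x2FE93 (21 bits → U+2FE93).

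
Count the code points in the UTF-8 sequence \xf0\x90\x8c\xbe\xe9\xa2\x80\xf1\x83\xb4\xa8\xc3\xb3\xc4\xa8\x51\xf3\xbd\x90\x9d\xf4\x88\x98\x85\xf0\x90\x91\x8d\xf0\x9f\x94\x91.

Byte at offset 0: 0xF0 = 11110000 → 4-byte char (#1). Advance 4.
Byte at offset 4: 0xE9 = 11101001 → 3-byte char (#2). Advance 3.
Byte at offset 7: 0xF1 = 11110001 → 4-byte char (#3). Advance 4.
Byte at offset 11: 0xC3 = 11000011 → 2-byte char (#4). Advance 2.
Byte at offset 13: 0xC4 = 11000100 → 2-byte char (#5). Advance 2.
Byte at offset 15: 0x51 = 01010001 → 1-byte char (#6). Advance 1.
Byte at offset 16: 0xF3 = 11110011 → 4-byte char (#7). Advance 4.
Byte at offset 20: 0xF4 = 11110100 → 4-byte char (#8). Advance 4.
Byte at offset 24: 0xF0 = 11110000 → 4-byte char (#9). Advance 4.
Byte at offset 28: 0xF0 = 11110000 → 4-byte char (#10). Advance 4.
Reached end at offset 32 after 10 code points.

10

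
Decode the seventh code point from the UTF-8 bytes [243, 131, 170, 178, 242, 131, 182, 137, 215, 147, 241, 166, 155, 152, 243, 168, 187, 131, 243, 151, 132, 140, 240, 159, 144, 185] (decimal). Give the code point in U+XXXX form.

U+1F439

Offset 0: leading byte 0xF3 = 11110011 → 4-byte char #1 = F3 83 AA B2.
Offset 4: leading byte 0xF2 = 11110010 → 4-byte char #2 = F2 83 B6 89.
Offset 8: leading byte 0xD7 = 11010111 → 2-byte char #3 = D7 93.
Offset 10: leading byte 0xF1 = 11110001 → 4-byte char #4 = F1 A6 9B 98.
Offset 14: leading byte 0xF3 = 11110011 → 4-byte char #5 = F3 A8 BB 83.
Offset 18: leading byte 0xF3 = 11110011 → 4-byte char #6 = F3 97 84 8C.
Offset 22: leading byte 0xF0 = 11110000 → 4-byte char #7 = F0 9F 90 B9.
Leading byte 0xF0 = 11110000 matches 11110xxx → 4-byte sequence.
Byte 1: 0xF0 = 11110000, payload 000 (3 bits).
Byte 2: 0x9F = 10011111 (10xxxxxx ✓), payload 011111.
Byte 3: 0x90 = 10010000 (10xxxxxx ✓), payload 010000.
Byte 4: 0xB9 = 10111001 (10xxxxxx ✓), payload 111001.
Concatenate: 000011111010000111001 = 0x1F439 (21 bits → U+1F439).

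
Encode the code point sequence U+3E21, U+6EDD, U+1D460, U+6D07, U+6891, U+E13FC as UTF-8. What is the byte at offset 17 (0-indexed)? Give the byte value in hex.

U+3E21 → 3-byte form E3 B8 A1 at offsets 0–2.
U+6EDD → 3-byte form E6 BB 9D at offsets 3–5.
U+1D460 → 4-byte form F0 9D 91 A0 at offsets 6–9.
U+6D07 → 3-byte form E6 B4 87 at offsets 10–12.
U+6891 → 3-byte form E6 A2 91 at offsets 13–15.
U+E13FC → 4-byte form F3 A1 8F BC at offsets 16–19.
Offset 17 falls in char 6's range; it's byte 2 of F3 A1 8F BC = 0xA1.

0xA1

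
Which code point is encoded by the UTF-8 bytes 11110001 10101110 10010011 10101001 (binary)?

U+6E4E9

Leading byte 0xF1 = 11110001 matches 11110xxx → 4-byte sequence.
Byte 1: 0xF1 = 11110001, payload 001 (3 bits).
Byte 2: 0xAE = 10101110 (10xxxxxx ✓), payload 101110.
Byte 3: 0x93 = 10010011 (10xxxxxx ✓), payload 010011.
Byte 4: 0xA9 = 10101001 (10xxxxxx ✓), payload 101001.
Concatenate: 001101110010011101001 = 0x6E4E9 (21 bits → U+6E4E9).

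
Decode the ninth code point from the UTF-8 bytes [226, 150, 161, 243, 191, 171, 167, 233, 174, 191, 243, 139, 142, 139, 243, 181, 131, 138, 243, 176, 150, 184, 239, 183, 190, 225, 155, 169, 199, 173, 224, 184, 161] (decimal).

Offset 0: leading byte 0xE2 = 11100010 → 3-byte char #1 = E2 96 A1.
Offset 3: leading byte 0xF3 = 11110011 → 4-byte char #2 = F3 BF AB A7.
Offset 7: leading byte 0xE9 = 11101001 → 3-byte char #3 = E9 AE BF.
Offset 10: leading byte 0xF3 = 11110011 → 4-byte char #4 = F3 8B 8E 8B.
Offset 14: leading byte 0xF3 = 11110011 → 4-byte char #5 = F3 B5 83 8A.
Offset 18: leading byte 0xF3 = 11110011 → 4-byte char #6 = F3 B0 96 B8.
Offset 22: leading byte 0xEF = 11101111 → 3-byte char #7 = EF B7 BE.
Offset 25: leading byte 0xE1 = 11100001 → 3-byte char #8 = E1 9B A9.
Offset 28: leading byte 0xC7 = 11000111 → 2-byte char #9 = C7 AD.
Leading byte 0xC7 = 11000111 matches 110xxxxx → 2-byte sequence.
Byte 1: 0xC7 = 11000111, payload 00111 (5 bits).
Byte 2: 0xAD = 10101101 (10xxxxxx ✓), payload 101101.
Concatenate: 00111101101 = 0x1ED (11 bits → U+01ED).

U+01ED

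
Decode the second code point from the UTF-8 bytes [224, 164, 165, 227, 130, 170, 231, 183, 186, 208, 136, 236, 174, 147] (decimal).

Offset 0: leading byte 0xE0 = 11100000 → 3-byte char #1 = E0 A4 A5.
Offset 3: leading byte 0xE3 = 11100011 → 3-byte char #2 = E3 82 AA.
Leading byte 0xE3 = 11100011 matches 1110xxxx → 3-byte sequence.
Byte 1: 0xE3 = 11100011, payload 0011 (4 bits).
Byte 2: 0x82 = 10000010 (10xxxxxx ✓), payload 000010.
Byte 3: 0xAA = 10101010 (10xxxxxx ✓), payload 101010.
Concatenate: 0011000010101010 = 0x30AA (16 bits → U+30AA).

U+30AA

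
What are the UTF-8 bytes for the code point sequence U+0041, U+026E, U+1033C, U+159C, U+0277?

41 C9 AE F0 90 8C BC E1 96 9C C9 B7

U+0041: 1-byte form → 41.
U+026E: 2-byte form → C9 AE.
U+1033C: 4-byte form → F0 90 8C BC.
U+159C: 3-byte form → E1 96 9C.
U+0277: 2-byte form → C9 B7.
Concatenated (12 bytes): 41 C9 AE F0 90 8C BC E1 96 9C C9 B7.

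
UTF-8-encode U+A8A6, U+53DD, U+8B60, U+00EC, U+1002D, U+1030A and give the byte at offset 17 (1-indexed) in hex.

1-indexed offset 17 is 0-indexed offset 16.
U+A8A6 → 3-byte form EA A2 A6 at offsets 0–2.
U+53DD → 3-byte form E5 8F 9D at offsets 3–5.
U+8B60 → 3-byte form E8 AD A0 at offsets 6–8.
U+00EC → 2-byte form C3 AC at offsets 9–10.
U+1002D → 4-byte form F0 90 80 AD at offsets 11–14.
U+1030A → 4-byte form F0 90 8C 8A at offsets 15–18.
Offset 16 falls in char 6's range; it's byte 2 of F0 90 8C 8A = 0x90.

0x90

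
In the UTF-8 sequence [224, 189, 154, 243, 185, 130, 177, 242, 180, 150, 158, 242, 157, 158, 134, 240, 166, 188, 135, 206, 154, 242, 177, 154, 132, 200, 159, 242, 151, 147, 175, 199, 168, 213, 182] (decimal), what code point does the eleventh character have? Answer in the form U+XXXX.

U+0576

Offset 0: leading byte 0xE0 = 11100000 → 3-byte char #1 = E0 BD 9A.
Offset 3: leading byte 0xF3 = 11110011 → 4-byte char #2 = F3 B9 82 B1.
Offset 7: leading byte 0xF2 = 11110010 → 4-byte char #3 = F2 B4 96 9E.
Offset 11: leading byte 0xF2 = 11110010 → 4-byte char #4 = F2 9D 9E 86.
Offset 15: leading byte 0xF0 = 11110000 → 4-byte char #5 = F0 A6 BC 87.
Offset 19: leading byte 0xCE = 11001110 → 2-byte char #6 = CE 9A.
Offset 21: leading byte 0xF2 = 11110010 → 4-byte char #7 = F2 B1 9A 84.
Offset 25: leading byte 0xC8 = 11001000 → 2-byte char #8 = C8 9F.
Offset 27: leading byte 0xF2 = 11110010 → 4-byte char #9 = F2 97 93 AF.
Offset 31: leading byte 0xC7 = 11000111 → 2-byte char #10 = C7 A8.
Offset 33: leading byte 0xD5 = 11010101 → 2-byte char #11 = D5 B6.
Leading byte 0xD5 = 11010101 matches 110xxxxx → 2-byte sequence.
Byte 1: 0xD5 = 11010101, payload 10101 (5 bits).
Byte 2: 0xB6 = 10110110 (10xxxxxx ✓), payload 110110.
Concatenate: 10101110110 = 0x576 (11 bits → U+0576).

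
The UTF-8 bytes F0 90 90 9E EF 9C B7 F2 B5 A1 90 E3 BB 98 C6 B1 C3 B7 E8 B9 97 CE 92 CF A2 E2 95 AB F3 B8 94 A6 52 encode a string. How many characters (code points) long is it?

Byte at offset 0: 0xF0 = 11110000 → 4-byte char (#1). Advance 4.
Byte at offset 4: 0xEF = 11101111 → 3-byte char (#2). Advance 3.
Byte at offset 7: 0xF2 = 11110010 → 4-byte char (#3). Advance 4.
Byte at offset 11: 0xE3 = 11100011 → 3-byte char (#4). Advance 3.
Byte at offset 14: 0xC6 = 11000110 → 2-byte char (#5). Advance 2.
Byte at offset 16: 0xC3 = 11000011 → 2-byte char (#6). Advance 2.
Byte at offset 18: 0xE8 = 11101000 → 3-byte char (#7). Advance 3.
Byte at offset 21: 0xCE = 11001110 → 2-byte char (#8). Advance 2.
Byte at offset 23: 0xCF = 11001111 → 2-byte char (#9). Advance 2.
Byte at offset 25: 0xE2 = 11100010 → 3-byte char (#10). Advance 3.
Byte at offset 28: 0xF3 = 11110011 → 4-byte char (#11). Advance 4.
Byte at offset 32: 0x52 = 01010010 → 1-byte char (#12). Advance 1.
Reached end at offset 33 after 12 code points.

12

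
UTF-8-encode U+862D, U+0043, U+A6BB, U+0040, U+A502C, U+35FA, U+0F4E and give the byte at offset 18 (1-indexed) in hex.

1-indexed offset 18 is 0-indexed offset 17.
U+862D → 3-byte form E8 98 AD at offsets 0–2.
U+0043 → 1-byte form 43 at offsets 3–3.
U+A6BB → 3-byte form EA 9A BB at offsets 4–6.
U+0040 → 1-byte form 40 at offsets 7–7.
U+A502C → 4-byte form F2 A5 80 AC at offsets 8–11.
U+35FA → 3-byte form E3 97 BA at offsets 12–14.
U+0F4E → 3-byte form E0 BD 8E at offsets 15–17.
Offset 17 falls in char 7's range; it's byte 3 of E0 BD 8E = 0x8E.

0x8E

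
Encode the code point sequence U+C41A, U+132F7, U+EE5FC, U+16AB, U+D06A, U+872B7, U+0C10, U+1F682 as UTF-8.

EC 90 9A F0 93 8B B7 F3 AE 97 BC E1 9A AB ED 81 AA F2 87 8A B7 E0 B0 90 F0 9F 9A 82

U+C41A: 3-byte form → EC 90 9A.
U+132F7: 4-byte form → F0 93 8B B7.
U+EE5FC: 4-byte form → F3 AE 97 BC.
U+16AB: 3-byte form → E1 9A AB.
U+D06A: 3-byte form → ED 81 AA.
U+872B7: 4-byte form → F2 87 8A B7.
U+0C10: 3-byte form → E0 B0 90.
U+1F682: 4-byte form → F0 9F 9A 82.
Concatenated (28 bytes): EC 90 9A F0 93 8B B7 F3 AE 97 BC E1 9A AB ED 81 AA F2 87 8A B7 E0 B0 90 F0 9F 9A 82.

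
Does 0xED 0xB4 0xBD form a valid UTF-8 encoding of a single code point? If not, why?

invalid (encodes a surrogate (U+D800–U+DFFF))

Structurally a 3-byte sequence; payload = 0xDD3D.
But 0xDD3D is in U+D800–U+DFFF, the surrogate range. Surrogates are not Unicode scalar values and are forbidden in UTF-8.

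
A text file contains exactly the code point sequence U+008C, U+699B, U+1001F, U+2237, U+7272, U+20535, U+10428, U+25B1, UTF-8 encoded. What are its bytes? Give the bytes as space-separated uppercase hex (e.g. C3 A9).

U+008C: 2-byte form → C2 8C.
U+699B: 3-byte form → E6 A6 9B.
U+1001F: 4-byte form → F0 90 80 9F.
U+2237: 3-byte form → E2 88 B7.
U+7272: 3-byte form → E7 89 B2.
U+20535: 4-byte form → F0 A0 94 B5.
U+10428: 4-byte form → F0 90 90 A8.
U+25B1: 3-byte form → E2 96 B1.
Concatenated (26 bytes): C2 8C E6 A6 9B F0 90 80 9F E2 88 B7 E7 89 B2 F0 A0 94 B5 F0 90 90 A8 E2 96 B1.

C2 8C E6 A6 9B F0 90 80 9F E2 88 B7 E7 89 B2 F0 A0 94 B5 F0 90 90 A8 E2 96 B1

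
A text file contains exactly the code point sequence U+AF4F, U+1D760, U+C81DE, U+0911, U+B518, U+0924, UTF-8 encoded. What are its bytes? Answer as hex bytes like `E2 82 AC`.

EA BD 8F F0 9D 9D A0 F3 88 87 9E E0 A4 91 EB 94 98 E0 A4 A4

U+AF4F: 3-byte form → EA BD 8F.
U+1D760: 4-byte form → F0 9D 9D A0.
U+C81DE: 4-byte form → F3 88 87 9E.
U+0911: 3-byte form → E0 A4 91.
U+B518: 3-byte form → EB 94 98.
U+0924: 3-byte form → E0 A4 A4.
Concatenated (20 bytes): EA BD 8F F0 9D 9D A0 F3 88 87 9E E0 A4 91 EB 94 98 E0 A4 A4.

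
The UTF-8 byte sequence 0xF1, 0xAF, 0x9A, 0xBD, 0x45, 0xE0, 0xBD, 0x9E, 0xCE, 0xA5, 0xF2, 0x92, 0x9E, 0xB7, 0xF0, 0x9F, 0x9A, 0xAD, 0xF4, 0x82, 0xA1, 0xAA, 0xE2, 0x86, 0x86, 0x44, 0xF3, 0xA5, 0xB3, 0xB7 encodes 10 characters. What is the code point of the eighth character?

Offset 0: leading byte 0xF1 = 11110001 → 4-byte char #1 = F1 AF 9A BD.
Offset 4: leading byte 0x45 = 01000101 → 1-byte char #2 = 45.
Offset 5: leading byte 0xE0 = 11100000 → 3-byte char #3 = E0 BD 9E.
Offset 8: leading byte 0xCE = 11001110 → 2-byte char #4 = CE A5.
Offset 10: leading byte 0xF2 = 11110010 → 4-byte char #5 = F2 92 9E B7.
Offset 14: leading byte 0xF0 = 11110000 → 4-byte char #6 = F0 9F 9A AD.
Offset 18: leading byte 0xF4 = 11110100 → 4-byte char #7 = F4 82 A1 AA.
Offset 22: leading byte 0xE2 = 11100010 → 3-byte char #8 = E2 86 86.
Leading byte 0xE2 = 11100010 matches 1110xxxx → 3-byte sequence.
Byte 1: 0xE2 = 11100010, payload 0010 (4 bits).
Byte 2: 0x86 = 10000110 (10xxxxxx ✓), payload 000110.
Byte 3: 0x86 = 10000110 (10xxxxxx ✓), payload 000110.
Concatenate: 0010000110000110 = 0x2186 (16 bits → U+2186).

U+2186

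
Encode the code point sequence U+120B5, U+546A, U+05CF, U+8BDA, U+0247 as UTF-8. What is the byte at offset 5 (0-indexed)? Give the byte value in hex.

U+120B5 → 4-byte form F0 92 82 B5 at offsets 0–3.
U+546A → 3-byte form E5 91 AA at offsets 4–6.
Offset 5 falls in char 2's range; it's byte 2 of E5 91 AA = 0x91.

0x91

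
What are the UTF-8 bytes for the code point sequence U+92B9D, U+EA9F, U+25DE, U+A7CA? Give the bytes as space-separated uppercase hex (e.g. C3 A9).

U+92B9D: 4-byte form → F2 92 AE 9D.
U+EA9F: 3-byte form → EE AA 9F.
U+25DE: 3-byte form → E2 97 9E.
U+A7CA: 3-byte form → EA 9F 8A.
Concatenated (13 bytes): F2 92 AE 9D EE AA 9F E2 97 9E EA 9F 8A.

F2 92 AE 9D EE AA 9F E2 97 9E EA 9F 8A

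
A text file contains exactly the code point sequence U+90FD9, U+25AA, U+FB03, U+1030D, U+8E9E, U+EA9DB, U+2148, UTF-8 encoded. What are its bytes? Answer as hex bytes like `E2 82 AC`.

F2 90 BF 99 E2 96 AA EF AC 83 F0 90 8C 8D E8 BA 9E F3 AA A7 9B E2 85 88

U+90FD9: 4-byte form → F2 90 BF 99.
U+25AA: 3-byte form → E2 96 AA.
U+FB03: 3-byte form → EF AC 83.
U+1030D: 4-byte form → F0 90 8C 8D.
U+8E9E: 3-byte form → E8 BA 9E.
U+EA9DB: 4-byte form → F3 AA A7 9B.
U+2148: 3-byte form → E2 85 88.
Concatenated (24 bytes): F2 90 BF 99 E2 96 AA EF AC 83 F0 90 8C 8D E8 BA 9E F3 AA A7 9B E2 85 88.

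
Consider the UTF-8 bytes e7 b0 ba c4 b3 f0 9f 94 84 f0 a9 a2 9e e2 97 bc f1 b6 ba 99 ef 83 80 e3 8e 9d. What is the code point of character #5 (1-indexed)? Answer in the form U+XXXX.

Offset 0: leading byte 0xE7 = 11100111 → 3-byte char #1 = E7 B0 BA.
Offset 3: leading byte 0xC4 = 11000100 → 2-byte char #2 = C4 B3.
Offset 5: leading byte 0xF0 = 11110000 → 4-byte char #3 = F0 9F 94 84.
Offset 9: leading byte 0xF0 = 11110000 → 4-byte char #4 = F0 A9 A2 9E.
Offset 13: leading byte 0xE2 = 11100010 → 3-byte char #5 = E2 97 BC.
Leading byte 0xE2 = 11100010 matches 1110xxxx → 3-byte sequence.
Byte 1: 0xE2 = 11100010, payload 0010 (4 bits).
Byte 2: 0x97 = 10010111 (10xxxxxx ✓), payload 010111.
Byte 3: 0xBC = 10111100 (10xxxxxx ✓), payload 111100.
Concatenate: 0010010111111100 = 0x25FC (16 bits → U+25FC).

U+25FC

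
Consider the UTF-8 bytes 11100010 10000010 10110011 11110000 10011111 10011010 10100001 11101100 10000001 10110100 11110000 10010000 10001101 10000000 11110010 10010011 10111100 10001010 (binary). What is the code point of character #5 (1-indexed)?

Offset 0: leading byte 0xE2 = 11100010 → 3-byte char #1 = E2 82 B3.
Offset 3: leading byte 0xF0 = 11110000 → 4-byte char #2 = F0 9F 9A A1.
Offset 7: leading byte 0xEC = 11101100 → 3-byte char #3 = EC 81 B4.
Offset 10: leading byte 0xF0 = 11110000 → 4-byte char #4 = F0 90 8D 80.
Offset 14: leading byte 0xF2 = 11110010 → 4-byte char #5 = F2 93 BC 8A.
Leading byte 0xF2 = 11110010 matches 11110xxx → 4-byte sequence.
Byte 1: 0xF2 = 11110010, payload 010 (3 bits).
Byte 2: 0x93 = 10010011 (10xxxxxx ✓), payload 010011.
Byte 3: 0xBC = 10111100 (10xxxxxx ✓), payload 111100.
Byte 4: 0x8A = 10001010 (10xxxxxx ✓), payload 001010.
Concatenate: 010010011111100001010 = 0x93F0A (21 bits → U+93F0A).

U+93F0A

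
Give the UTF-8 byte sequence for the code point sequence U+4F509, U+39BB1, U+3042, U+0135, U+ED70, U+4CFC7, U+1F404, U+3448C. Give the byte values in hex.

F1 8F 94 89 F0 B9 AE B1 E3 81 82 C4 B5 EE B5 B0 F1 8C BF 87 F0 9F 90 84 F0 B4 92 8C

U+4F509: 4-byte form → F1 8F 94 89.
U+39BB1: 4-byte form → F0 B9 AE B1.
U+3042: 3-byte form → E3 81 82.
U+0135: 2-byte form → C4 B5.
U+ED70: 3-byte form → EE B5 B0.
U+4CFC7: 4-byte form → F1 8C BF 87.
U+1F404: 4-byte form → F0 9F 90 84.
U+3448C: 4-byte form → F0 B4 92 8C.
Concatenated (28 bytes): F1 8F 94 89 F0 B9 AE B1 E3 81 82 C4 B5 EE B5 B0 F1 8C BF 87 F0 9F 90 84 F0 B4 92 8C.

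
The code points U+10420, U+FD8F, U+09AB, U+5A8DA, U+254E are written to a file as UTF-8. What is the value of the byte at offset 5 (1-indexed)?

1-indexed offset 5 is 0-indexed offset 4.
U+10420 → 4-byte form F0 90 90 A0 at offsets 0–3.
U+FD8F → 3-byte form EF B6 8F at offsets 4–6.
Offset 4 falls in char 2's range; it's byte 1 of EF B6 8F = 0xEF.

0xEF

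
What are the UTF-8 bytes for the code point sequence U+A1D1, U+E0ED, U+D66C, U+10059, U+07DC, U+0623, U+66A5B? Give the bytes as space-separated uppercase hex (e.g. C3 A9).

U+A1D1: 3-byte form → EA 87 91.
U+E0ED: 3-byte form → EE 83 AD.
U+D66C: 3-byte form → ED 99 AC.
U+10059: 4-byte form → F0 90 81 99.
U+07DC: 2-byte form → DF 9C.
U+0623: 2-byte form → D8 A3.
U+66A5B: 4-byte form → F1 A6 A9 9B.
Concatenated (21 bytes): EA 87 91 EE 83 AD ED 99 AC F0 90 81 99 DF 9C D8 A3 F1 A6 A9 9B.

EA 87 91 EE 83 AD ED 99 AC F0 90 81 99 DF 9C D8 A3 F1 A6 A9 9B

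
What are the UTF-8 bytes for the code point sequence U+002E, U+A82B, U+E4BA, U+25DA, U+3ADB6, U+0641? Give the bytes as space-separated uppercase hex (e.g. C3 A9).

2E EA A0 AB EE 92 BA E2 97 9A F0 BA B6 B6 D9 81

U+002E: 1-byte form → 2E.
U+A82B: 3-byte form → EA A0 AB.
U+E4BA: 3-byte form → EE 92 BA.
U+25DA: 3-byte form → E2 97 9A.
U+3ADB6: 4-byte form → F0 BA B6 B6.
U+0641: 2-byte form → D9 81.
Concatenated (16 bytes): 2E EA A0 AB EE 92 BA E2 97 9A F0 BA B6 B6 D9 81.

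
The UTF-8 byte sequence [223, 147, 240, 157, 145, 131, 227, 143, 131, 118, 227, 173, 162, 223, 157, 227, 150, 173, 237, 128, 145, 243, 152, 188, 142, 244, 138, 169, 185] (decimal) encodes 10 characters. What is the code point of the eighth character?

Offset 0: leading byte 0xDF = 11011111 → 2-byte char #1 = DF 93.
Offset 2: leading byte 0xF0 = 11110000 → 4-byte char #2 = F0 9D 91 83.
Offset 6: leading byte 0xE3 = 11100011 → 3-byte char #3 = E3 8F 83.
Offset 9: leading byte 0x76 = 01110110 → 1-byte char #4 = 76.
Offset 10: leading byte 0xE3 = 11100011 → 3-byte char #5 = E3 AD A2.
Offset 13: leading byte 0xDF = 11011111 → 2-byte char #6 = DF 9D.
Offset 15: leading byte 0xE3 = 11100011 → 3-byte char #7 = E3 96 AD.
Offset 18: leading byte 0xED = 11101101 → 3-byte char #8 = ED 80 91.
Leading byte 0xED = 11101101 matches 1110xxxx → 3-byte sequence.
Byte 1: 0xED = 11101101, payload 1101 (4 bits).
Byte 2: 0x80 = 10000000 (10xxxxxx ✓), payload 000000.
Byte 3: 0x91 = 10010001 (10xxxxxx ✓), payload 010001.
Concatenate: 1101000000010001 = 0xD011 (16 bits → U+D011).

U+D011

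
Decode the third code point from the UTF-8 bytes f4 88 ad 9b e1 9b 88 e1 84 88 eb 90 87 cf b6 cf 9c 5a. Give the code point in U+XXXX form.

U+1108

Offset 0: leading byte 0xF4 = 11110100 → 4-byte char #1 = F4 88 AD 9B.
Offset 4: leading byte 0xE1 = 11100001 → 3-byte char #2 = E1 9B 88.
Offset 7: leading byte 0xE1 = 11100001 → 3-byte char #3 = E1 84 88.
Leading byte 0xE1 = 11100001 matches 1110xxxx → 3-byte sequence.
Byte 1: 0xE1 = 11100001, payload 0001 (4 bits).
Byte 2: 0x84 = 10000100 (10xxxxxx ✓), payload 000100.
Byte 3: 0x88 = 10001000 (10xxxxxx ✓), payload 001000.
Concatenate: 0001000100001000 = 0x1108 (16 bits → U+1108).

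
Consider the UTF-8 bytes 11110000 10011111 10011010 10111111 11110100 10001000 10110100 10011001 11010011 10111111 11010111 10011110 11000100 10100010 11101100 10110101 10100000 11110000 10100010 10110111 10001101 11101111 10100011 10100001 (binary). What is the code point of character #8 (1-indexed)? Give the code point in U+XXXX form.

U+F8E1

Offset 0: leading byte 0xF0 = 11110000 → 4-byte char #1 = F0 9F 9A BF.
Offset 4: leading byte 0xF4 = 11110100 → 4-byte char #2 = F4 88 B4 99.
Offset 8: leading byte 0xD3 = 11010011 → 2-byte char #3 = D3 BF.
Offset 10: leading byte 0xD7 = 11010111 → 2-byte char #4 = D7 9E.
Offset 12: leading byte 0xC4 = 11000100 → 2-byte char #5 = C4 A2.
Offset 14: leading byte 0xEC = 11101100 → 3-byte char #6 = EC B5 A0.
Offset 17: leading byte 0xF0 = 11110000 → 4-byte char #7 = F0 A2 B7 8D.
Offset 21: leading byte 0xEF = 11101111 → 3-byte char #8 = EF A3 A1.
Leading byte 0xEF = 11101111 matches 1110xxxx → 3-byte sequence.
Byte 1: 0xEF = 11101111, payload 1111 (4 bits).
Byte 2: 0xA3 = 10100011 (10xxxxxx ✓), payload 100011.
Byte 3: 0xA1 = 10100001 (10xxxxxx ✓), payload 100001.
Concatenate: 1111100011100001 = 0xF8E1 (16 bits → U+F8E1).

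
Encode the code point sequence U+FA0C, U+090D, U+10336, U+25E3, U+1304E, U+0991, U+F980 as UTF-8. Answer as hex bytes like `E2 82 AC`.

U+FA0C: 3-byte form → EF A8 8C.
U+090D: 3-byte form → E0 A4 8D.
U+10336: 4-byte form → F0 90 8C B6.
U+25E3: 3-byte form → E2 97 A3.
U+1304E: 4-byte form → F0 93 81 8E.
U+0991: 3-byte form → E0 A6 91.
U+F980: 3-byte form → EF A6 80.
Concatenated (23 bytes): EF A8 8C E0 A4 8D F0 90 8C B6 E2 97 A3 F0 93 81 8E E0 A6 91 EF A6 80.

EF A8 8C E0 A4 8D F0 90 8C B6 E2 97 A3 F0 93 81 8E E0 A6 91 EF A6 80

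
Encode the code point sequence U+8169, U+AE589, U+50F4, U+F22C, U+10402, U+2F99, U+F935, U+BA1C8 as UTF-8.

E8 85 A9 F2 AE 96 89 E5 83 B4 EF 88 AC F0 90 90 82 E2 BE 99 EF A4 B5 F2 BA 87 88

U+8169: 3-byte form → E8 85 A9.
U+AE589: 4-byte form → F2 AE 96 89.
U+50F4: 3-byte form → E5 83 B4.
U+F22C: 3-byte form → EF 88 AC.
U+10402: 4-byte form → F0 90 90 82.
U+2F99: 3-byte form → E2 BE 99.
U+F935: 3-byte form → EF A4 B5.
U+BA1C8: 4-byte form → F2 BA 87 88.
Concatenated (27 bytes): E8 85 A9 F2 AE 96 89 E5 83 B4 EF 88 AC F0 90 90 82 E2 BE 99 EF A4 B5 F2 BA 87 88.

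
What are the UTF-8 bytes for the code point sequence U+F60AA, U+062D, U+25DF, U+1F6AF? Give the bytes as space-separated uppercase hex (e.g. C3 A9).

F3 B6 82 AA D8 AD E2 97 9F F0 9F 9A AF

U+F60AA: 4-byte form → F3 B6 82 AA.
U+062D: 2-byte form → D8 AD.
U+25DF: 3-byte form → E2 97 9F.
U+1F6AF: 4-byte form → F0 9F 9A AF.
Concatenated (13 bytes): F3 B6 82 AA D8 AD E2 97 9F F0 9F 9A AF.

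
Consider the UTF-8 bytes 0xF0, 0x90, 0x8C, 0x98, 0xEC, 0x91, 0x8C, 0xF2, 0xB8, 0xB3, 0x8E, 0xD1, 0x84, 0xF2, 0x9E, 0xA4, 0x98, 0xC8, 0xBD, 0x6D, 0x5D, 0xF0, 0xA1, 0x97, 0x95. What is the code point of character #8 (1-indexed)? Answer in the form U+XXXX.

U+005D

Offset 0: leading byte 0xF0 = 11110000 → 4-byte char #1 = F0 90 8C 98.
Offset 4: leading byte 0xEC = 11101100 → 3-byte char #2 = EC 91 8C.
Offset 7: leading byte 0xF2 = 11110010 → 4-byte char #3 = F2 B8 B3 8E.
Offset 11: leading byte 0xD1 = 11010001 → 2-byte char #4 = D1 84.
Offset 13: leading byte 0xF2 = 11110010 → 4-byte char #5 = F2 9E A4 98.
Offset 17: leading byte 0xC8 = 11001000 → 2-byte char #6 = C8 BD.
Offset 19: leading byte 0x6D = 01101101 → 1-byte char #7 = 6D.
Offset 20: leading byte 0x5D = 01011101 → 1-byte char #8 = 5D.
Leading byte 0x5D = 01011101 matches 0xxxxxxx → 1-byte sequence.
Byte 1: 0x5D = 01011101, payload 1011101 (7 bits).
Concatenate: 1011101 = 0x5D (7 bits → U+005D).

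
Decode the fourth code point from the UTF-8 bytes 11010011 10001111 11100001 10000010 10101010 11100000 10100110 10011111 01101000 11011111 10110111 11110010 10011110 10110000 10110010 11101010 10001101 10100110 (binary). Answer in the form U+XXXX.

Offset 0: leading byte 0xD3 = 11010011 → 2-byte char #1 = D3 8F.
Offset 2: leading byte 0xE1 = 11100001 → 3-byte char #2 = E1 82 AA.
Offset 5: leading byte 0xE0 = 11100000 → 3-byte char #3 = E0 A6 9F.
Offset 8: leading byte 0x68 = 01101000 → 1-byte char #4 = 68.
Leading byte 0x68 = 01101000 matches 0xxxxxxx → 1-byte sequence.
Byte 1: 0x68 = 01101000, payload 1101000 (7 bits).
Concatenate: 1101000 = 0x68 (7 bits → U+0068).

U+0068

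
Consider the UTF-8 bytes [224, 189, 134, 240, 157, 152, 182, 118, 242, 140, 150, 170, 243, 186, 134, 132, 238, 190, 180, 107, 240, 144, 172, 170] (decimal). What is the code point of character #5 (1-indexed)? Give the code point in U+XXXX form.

U+FA184

Offset 0: leading byte 0xE0 = 11100000 → 3-byte char #1 = E0 BD 86.
Offset 3: leading byte 0xF0 = 11110000 → 4-byte char #2 = F0 9D 98 B6.
Offset 7: leading byte 0x76 = 01110110 → 1-byte char #3 = 76.
Offset 8: leading byte 0xF2 = 11110010 → 4-byte char #4 = F2 8C 96 AA.
Offset 12: leading byte 0xF3 = 11110011 → 4-byte char #5 = F3 BA 86 84.
Leading byte 0xF3 = 11110011 matches 11110xxx → 4-byte sequence.
Byte 1: 0xF3 = 11110011, payload 011 (3 bits).
Byte 2: 0xBA = 10111010 (10xxxxxx ✓), payload 111010.
Byte 3: 0x86 = 10000110 (10xxxxxx ✓), payload 000110.
Byte 4: 0x84 = 10000100 (10xxxxxx ✓), payload 000100.
Concatenate: 011111010000110000100 = 0xFA184 (21 bits → U+FA184).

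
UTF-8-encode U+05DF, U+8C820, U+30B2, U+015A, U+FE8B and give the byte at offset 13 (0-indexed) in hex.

0x8B

U+05DF → 2-byte form D7 9F at offsets 0–1.
U+8C820 → 4-byte form F2 8C A0 A0 at offsets 2–5.
U+30B2 → 3-byte form E3 82 B2 at offsets 6–8.
U+015A → 2-byte form C5 9A at offsets 9–10.
U+FE8B → 3-byte form EF BA 8B at offsets 11–13.
Offset 13 falls in char 5's range; it's byte 3 of EF BA 8B = 0x8B.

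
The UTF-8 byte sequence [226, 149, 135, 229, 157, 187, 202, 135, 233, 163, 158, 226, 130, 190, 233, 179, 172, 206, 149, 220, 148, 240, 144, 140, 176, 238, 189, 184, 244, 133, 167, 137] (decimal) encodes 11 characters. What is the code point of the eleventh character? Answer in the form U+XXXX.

Offset 0: leading byte 0xE2 = 11100010 → 3-byte char #1 = E2 95 87.
Offset 3: leading byte 0xE5 = 11100101 → 3-byte char #2 = E5 9D BB.
Offset 6: leading byte 0xCA = 11001010 → 2-byte char #3 = CA 87.
Offset 8: leading byte 0xE9 = 11101001 → 3-byte char #4 = E9 A3 9E.
Offset 11: leading byte 0xE2 = 11100010 → 3-byte char #5 = E2 82 BE.
Offset 14: leading byte 0xE9 = 11101001 → 3-byte char #6 = E9 B3 AC.
Offset 17: leading byte 0xCE = 11001110 → 2-byte char #7 = CE 95.
Offset 19: leading byte 0xDC = 11011100 → 2-byte char #8 = DC 94.
Offset 21: leading byte 0xF0 = 11110000 → 4-byte char #9 = F0 90 8C B0.
Offset 25: leading byte 0xEE = 11101110 → 3-byte char #10 = EE BD B8.
Offset 28: leading byte 0xF4 = 11110100 → 4-byte char #11 = F4 85 A7 89.
Leading byte 0xF4 = 11110100 matches 11110xxx → 4-byte sequence.
Byte 1: 0xF4 = 11110100, payload 100 (3 bits).
Byte 2: 0x85 = 10000101 (10xxxxxx ✓), payload 000101.
Byte 3: 0xA7 = 10100111 (10xxxxxx ✓), payload 100111.
Byte 4: 0x89 = 10001001 (10xxxxxx ✓), payload 001001.
Concatenate: 100000101100111001001 = 0x1059C9 (21 bits → U+1059C9).

U+1059C9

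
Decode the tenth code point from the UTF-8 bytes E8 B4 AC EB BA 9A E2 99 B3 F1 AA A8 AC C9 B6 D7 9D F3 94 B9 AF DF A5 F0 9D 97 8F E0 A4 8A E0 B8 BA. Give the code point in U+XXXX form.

Offset 0: leading byte 0xE8 = 11101000 → 3-byte char #1 = E8 B4 AC.
Offset 3: leading byte 0xEB = 11101011 → 3-byte char #2 = EB BA 9A.
Offset 6: leading byte 0xE2 = 11100010 → 3-byte char #3 = E2 99 B3.
Offset 9: leading byte 0xF1 = 11110001 → 4-byte char #4 = F1 AA A8 AC.
Offset 13: leading byte 0xC9 = 11001001 → 2-byte char #5 = C9 B6.
Offset 15: leading byte 0xD7 = 11010111 → 2-byte char #6 = D7 9D.
Offset 17: leading byte 0xF3 = 11110011 → 4-byte char #7 = F3 94 B9 AF.
Offset 21: leading byte 0xDF = 11011111 → 2-byte char #8 = DF A5.
Offset 23: leading byte 0xF0 = 11110000 → 4-byte char #9 = F0 9D 97 8F.
Offset 27: leading byte 0xE0 = 11100000 → 3-byte char #10 = E0 A4 8A.
Leading byte 0xE0 = 11100000 matches 1110xxxx → 3-byte sequence.
Byte 1: 0xE0 = 11100000, payload 0000 (4 bits).
Byte 2: 0xA4 = 10100100 (10xxxxxx ✓), payload 100100.
Byte 3: 0x8A = 10001010 (10xxxxxx ✓), payload 001010.
Concatenate: 0000100100001010 = 0x90A (16 bits → U+090A).

U+090A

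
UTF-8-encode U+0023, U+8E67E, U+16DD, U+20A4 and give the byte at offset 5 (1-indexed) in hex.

0xBE

1-indexed offset 5 is 0-indexed offset 4.
U+0023 → 1-byte form 23 at offsets 0–0.
U+8E67E → 4-byte form F2 8E 99 BE at offsets 1–4.
Offset 4 falls in char 2's range; it's byte 4 of F2 8E 99 BE = 0xBE.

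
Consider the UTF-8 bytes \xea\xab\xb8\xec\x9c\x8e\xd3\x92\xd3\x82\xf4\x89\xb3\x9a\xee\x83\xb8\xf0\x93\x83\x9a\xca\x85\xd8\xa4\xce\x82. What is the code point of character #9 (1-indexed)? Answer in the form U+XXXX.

Offset 0: leading byte 0xEA = 11101010 → 3-byte char #1 = EA AB B8.
Offset 3: leading byte 0xEC = 11101100 → 3-byte char #2 = EC 9C 8E.
Offset 6: leading byte 0xD3 = 11010011 → 2-byte char #3 = D3 92.
Offset 8: leading byte 0xD3 = 11010011 → 2-byte char #4 = D3 82.
Offset 10: leading byte 0xF4 = 11110100 → 4-byte char #5 = F4 89 B3 9A.
Offset 14: leading byte 0xEE = 11101110 → 3-byte char #6 = EE 83 B8.
Offset 17: leading byte 0xF0 = 11110000 → 4-byte char #7 = F0 93 83 9A.
Offset 21: leading byte 0xCA = 11001010 → 2-byte char #8 = CA 85.
Offset 23: leading byte 0xD8 = 11011000 → 2-byte char #9 = D8 A4.
Leading byte 0xD8 = 11011000 matches 110xxxxx → 2-byte sequence.
Byte 1: 0xD8 = 11011000, payload 11000 (5 bits).
Byte 2: 0xA4 = 10100100 (10xxxxxx ✓), payload 100100.
Concatenate: 11000100100 = 0x624 (11 bits → U+0624).

U+0624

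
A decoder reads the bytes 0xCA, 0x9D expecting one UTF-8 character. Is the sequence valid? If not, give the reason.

valid

Leading byte 0xCA = 11001010 → 2-byte form.
Continuation bytes 0x9D=10011101 all match 10xxxxxx.
Decoded value 0x29D is ≥ 0x80 (shortest form) and not a surrogate.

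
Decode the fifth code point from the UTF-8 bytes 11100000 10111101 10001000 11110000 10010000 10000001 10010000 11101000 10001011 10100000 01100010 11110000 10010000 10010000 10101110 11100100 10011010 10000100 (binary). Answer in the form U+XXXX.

U+1042E

Offset 0: leading byte 0xE0 = 11100000 → 3-byte char #1 = E0 BD 88.
Offset 3: leading byte 0xF0 = 11110000 → 4-byte char #2 = F0 90 81 90.
Offset 7: leading byte 0xE8 = 11101000 → 3-byte char #3 = E8 8B A0.
Offset 10: leading byte 0x62 = 01100010 → 1-byte char #4 = 62.
Offset 11: leading byte 0xF0 = 11110000 → 4-byte char #5 = F0 90 90 AE.
Leading byte 0xF0 = 11110000 matches 11110xxx → 4-byte sequence.
Byte 1: 0xF0 = 11110000, payload 000 (3 bits).
Byte 2: 0x90 = 10010000 (10xxxxxx ✓), payload 010000.
Byte 3: 0x90 = 10010000 (10xxxxxx ✓), payload 010000.
Byte 4: 0xAE = 10101110 (10xxxxxx ✓), payload 101110.
Concatenate: 000010000010000101110 = 0x1042E (21 bits → U+1042E).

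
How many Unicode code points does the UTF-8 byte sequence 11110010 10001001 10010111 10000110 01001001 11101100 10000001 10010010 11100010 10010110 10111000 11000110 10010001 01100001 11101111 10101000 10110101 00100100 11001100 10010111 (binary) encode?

Byte at offset 0: 0xF2 = 11110010 → 4-byte char (#1). Advance 4.
Byte at offset 4: 0x49 = 01001001 → 1-byte char (#2). Advance 1.
Byte at offset 5: 0xEC = 11101100 → 3-byte char (#3). Advance 3.
Byte at offset 8: 0xE2 = 11100010 → 3-byte char (#4). Advance 3.
Byte at offset 11: 0xC6 = 11000110 → 2-byte char (#5). Advance 2.
Byte at offset 13: 0x61 = 01100001 → 1-byte char (#6). Advance 1.
Byte at offset 14: 0xEF = 11101111 → 3-byte char (#7). Advance 3.
Byte at offset 17: 0x24 = 00100100 → 1-byte char (#8). Advance 1.
Byte at offset 18: 0xCC = 11001100 → 2-byte char (#9). Advance 2.
Reached end at offset 20 after 9 code points.

9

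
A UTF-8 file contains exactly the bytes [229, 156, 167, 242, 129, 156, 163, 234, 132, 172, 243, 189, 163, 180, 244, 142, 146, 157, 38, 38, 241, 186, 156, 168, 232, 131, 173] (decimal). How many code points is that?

9

Byte at offset 0: 0xE5 = 11100101 → 3-byte char (#1). Advance 3.
Byte at offset 3: 0xF2 = 11110010 → 4-byte char (#2). Advance 4.
Byte at offset 7: 0xEA = 11101010 → 3-byte char (#3). Advance 3.
Byte at offset 10: 0xF3 = 11110011 → 4-byte char (#4). Advance 4.
Byte at offset 14: 0xF4 = 11110100 → 4-byte char (#5). Advance 4.
Byte at offset 18: 0x26 = 00100110 → 1-byte char (#6). Advance 1.
Byte at offset 19: 0x26 = 00100110 → 1-byte char (#7). Advance 1.
Byte at offset 20: 0xF1 = 11110001 → 4-byte char (#8). Advance 4.
Byte at offset 24: 0xE8 = 11101000 → 3-byte char (#9). Advance 3.
Reached end at offset 27 after 9 code points.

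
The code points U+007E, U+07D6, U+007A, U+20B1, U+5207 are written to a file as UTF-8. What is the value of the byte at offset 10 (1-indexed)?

0x87

1-indexed offset 10 is 0-indexed offset 9.
U+007E → 1-byte form 7E at offsets 0–0.
U+07D6 → 2-byte form DF 96 at offsets 1–2.
U+007A → 1-byte form 7A at offsets 3–3.
U+20B1 → 3-byte form E2 82 B1 at offsets 4–6.
U+5207 → 3-byte form E5 88 87 at offsets 7–9.
Offset 9 falls in char 5's range; it's byte 3 of E5 88 87 = 0x87.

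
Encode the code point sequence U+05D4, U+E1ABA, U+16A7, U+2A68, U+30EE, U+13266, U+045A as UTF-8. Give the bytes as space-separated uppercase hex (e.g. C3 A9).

U+05D4: 2-byte form → D7 94.
U+E1ABA: 4-byte form → F3 A1 AA BA.
U+16A7: 3-byte form → E1 9A A7.
U+2A68: 3-byte form → E2 A9 A8.
U+30EE: 3-byte form → E3 83 AE.
U+13266: 4-byte form → F0 93 89 A6.
U+045A: 2-byte form → D1 9A.
Concatenated (21 bytes): D7 94 F3 A1 AA BA E1 9A A7 E2 A9 A8 E3 83 AE F0 93 89 A6 D1 9A.

D7 94 F3 A1 AA BA E1 9A A7 E2 A9 A8 E3 83 AE F0 93 89 A6 D1 9A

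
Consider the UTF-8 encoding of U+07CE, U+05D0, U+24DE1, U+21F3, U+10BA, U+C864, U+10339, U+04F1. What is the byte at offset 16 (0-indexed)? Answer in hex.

U+07CE → 2-byte form DF 8E at offsets 0–1.
U+05D0 → 2-byte form D7 90 at offsets 2–3.
U+24DE1 → 4-byte form F0 A4 B7 A1 at offsets 4–7.
U+21F3 → 3-byte form E2 87 B3 at offsets 8–10.
U+10BA → 3-byte form E1 82 BA at offsets 11–13.
U+C864 → 3-byte form EC A1 A4 at offsets 14–16.
Offset 16 falls in char 6's range; it's byte 3 of EC A1 A4 = 0xA4.

0xA4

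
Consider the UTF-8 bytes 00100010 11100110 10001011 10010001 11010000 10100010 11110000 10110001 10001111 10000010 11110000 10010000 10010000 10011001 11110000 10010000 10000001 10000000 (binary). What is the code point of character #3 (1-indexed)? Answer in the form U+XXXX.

Offset 0: leading byte 0x22 = 00100010 → 1-byte char #1 = 22.
Offset 1: leading byte 0xE6 = 11100110 → 3-byte char #2 = E6 8B 91.
Offset 4: leading byte 0xD0 = 11010000 → 2-byte char #3 = D0 A2.
Leading byte 0xD0 = 11010000 matches 110xxxxx → 2-byte sequence.
Byte 1: 0xD0 = 11010000, payload 10000 (5 bits).
Byte 2: 0xA2 = 10100010 (10xxxxxx ✓), payload 100010.
Concatenate: 10000100010 = 0x422 (11 bits → U+0422).

U+0422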